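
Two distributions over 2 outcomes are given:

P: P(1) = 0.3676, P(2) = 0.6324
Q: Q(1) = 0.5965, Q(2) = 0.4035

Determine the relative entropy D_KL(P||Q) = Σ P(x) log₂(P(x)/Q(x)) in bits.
0.1532 bits

D_KL(P||Q) = Σ P(x) log₂(P(x)/Q(x))

Computing term by term:
  P(1)·log₂(P(1)/Q(1)) = 0.3676·log₂(0.3676/0.5965) = -0.25673
  P(2)·log₂(P(2)/Q(2)) = 0.6324·log₂(0.6324/0.4035) = 0.40997

D_KL(P||Q) = -0.25673 + 0.40997 = 0.15324 ≈ 0.1532 bits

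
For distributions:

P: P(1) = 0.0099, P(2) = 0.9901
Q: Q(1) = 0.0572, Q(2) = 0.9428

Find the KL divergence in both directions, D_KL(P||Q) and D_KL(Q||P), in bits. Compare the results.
D_KL(P||Q) = 0.0449 bits, D_KL(Q||P) = 0.0782 bits. D_KL(Q||P) is larger than D_KL(P||Q) by 0.0333 bits; the two directions differ.

D_KL(P||Q) = Σ P(x) log₂(P(x)/Q(x))

Computing term by term:
  P(1)·log₂(P(1)/Q(1)) = 0.0099·log₂(0.0099/0.0572) = -0.02505
  P(2)·log₂(P(2)/Q(2)) = 0.9901·log₂(0.9901/0.9428) = 0.06992

D_KL(P||Q) = -0.02505 + 0.06992 = 0.04487 ≈ 0.0449 bits

D_KL(Q||P) = Σ Q(x) log₂(Q(x)/P(x))

Computing term by term:
  Q(1)·log₂(Q(1)/P(1)) = 0.0572·log₂(0.0572/0.0099) = 0.14475
  Q(2)·log₂(Q(2)/P(2)) = 0.9428·log₂(0.9428/0.9901) = -0.06658

D_KL(Q||P) = 0.14475 - 0.06658 = 0.07817 ≈ 0.0782 bits

These are NOT equal (difference: 0.0333 bits). KL divergence is asymmetric: D_KL(P||Q) ≠ D_KL(Q||P) in general.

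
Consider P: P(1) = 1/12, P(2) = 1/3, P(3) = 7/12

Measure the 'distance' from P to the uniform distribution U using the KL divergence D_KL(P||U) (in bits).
0.3043 bits

U(i) = 1/3 for all i

D_KL(P||U) = Σ P(x) log₂(P(x) / (1/3))
           = Σ P(x) log₂(P(x)) + log₂(3)
           = log₂(3) - H(P)

H(P) = -Σ P(x) log₂(P(x)):
  -P(1)·log₂(P(1)) = -(1/12)·log₂(1/12) = 0.29875
  -P(2)·log₂(P(2)) = -(1/3)·log₂(1/3) = 0.52832
  -P(3)·log₂(P(3)) = -(7/12)·log₂(7/12) = 0.45360
H(P) = 0.29875 + 0.52832 + 0.45360 = 1.28067 bits

log₂(3) = 1.58496 bits

D_KL(P||U) = 1.58496 - 1.28067 = 0.30429 ≈ 0.3043 bits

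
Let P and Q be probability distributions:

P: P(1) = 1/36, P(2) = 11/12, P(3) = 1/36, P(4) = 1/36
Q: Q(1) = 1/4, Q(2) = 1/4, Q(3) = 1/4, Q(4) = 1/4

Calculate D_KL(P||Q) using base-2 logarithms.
1.4541 bits

D_KL(P||Q) = Σ P(x) log₂(P(x)/Q(x))

Computing term by term:
  P(1)·log₂(P(1)/Q(1)) = (1/36)·log₂((1/36)/(1/4)) = -0.08805
  P(2)·log₂(P(2)/Q(2)) = (11/12)·log₂((11/12)/(1/4)) = 1.71826
  P(3)·log₂(P(3)/Q(3)) = (1/36)·log₂((1/36)/(1/4)) = -0.08805
  P(4)·log₂(P(4)/Q(4)) = (1/36)·log₂((1/36)/(1/4)) = -0.08805

D_KL(P||Q) = -0.08805 + 1.71826 - 0.08805 - 0.08805 = 1.45411 ≈ 1.4541 bits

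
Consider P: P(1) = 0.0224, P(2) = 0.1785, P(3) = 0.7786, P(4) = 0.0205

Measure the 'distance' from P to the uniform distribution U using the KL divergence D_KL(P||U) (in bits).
1.0374 bits

U(i) = 1/4 for all i

D_KL(P||U) = Σ P(x) log₂(P(x) / (1/4))
           = Σ P(x) log₂(P(x)) + log₂(4)
           = log₂(4) - H(P)

H(P) = -Σ P(x) log₂(P(x)):
  -P(1)·log₂(P(1)) = -(0.0224)·log₂(0.0224) = 0.12276
  -P(2)·log₂(P(2)) = -(0.1785)·log₂(0.1785) = 0.44375
  -P(3)·log₂(P(3)) = -(0.7786)·log₂(0.7786) = 0.28111
  -P(4)·log₂(P(4)) = -(0.0205)·log₂(0.0205) = 0.11497
H(P) = 0.12276 + 0.44375 + 0.28111 + 0.11497 = 0.96259 bits

log₂(4) = 2.00000 bits

D_KL(P||U) = 2.00000 - 0.96259 = 1.03741 ≈ 1.0374 bits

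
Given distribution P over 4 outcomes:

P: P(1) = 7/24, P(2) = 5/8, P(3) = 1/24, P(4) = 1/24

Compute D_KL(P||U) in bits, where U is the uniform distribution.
0.6757 bits

U(i) = 1/4 for all i

D_KL(P||U) = Σ P(x) log₂(P(x) / (1/4))
           = Σ P(x) log₂(P(x)) + log₂(4)
           = log₂(4) - H(P)

H(P) = -Σ P(x) log₂(P(x)):
  -P(1)·log₂(P(1)) = -(7/24)·log₂(7/24) = 0.51847
  -P(2)·log₂(P(2)) = -(5/8)·log₂(5/8) = 0.42379
  -P(3)·log₂(P(3)) = -(1/24)·log₂(1/24) = 0.19104
  -P(4)·log₂(P(4)) = -(1/24)·log₂(1/24) = 0.19104
H(P) = 0.51847 + 0.42379 + 0.19104 + 0.19104 = 1.32434 bits

log₂(4) = 2.00000 bits

D_KL(P||U) = 2.00000 - 1.32434 = 0.67566 ≈ 0.6757 bits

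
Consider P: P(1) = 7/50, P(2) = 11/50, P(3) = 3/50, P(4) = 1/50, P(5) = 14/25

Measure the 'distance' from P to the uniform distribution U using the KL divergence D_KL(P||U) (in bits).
0.6194 bits

U(i) = 1/5 for all i

D_KL(P||U) = Σ P(x) log₂(P(x) / (1/5))
           = Σ P(x) log₂(P(x)) + log₂(5)
           = log₂(5) - H(P)

H(P) = -Σ P(x) log₂(P(x)):
  -P(1)·log₂(P(1)) = -(7/50)·log₂(7/50) = 0.39711
  -P(2)·log₂(P(2)) = -(11/50)·log₂(11/50) = 0.48057
  -P(3)·log₂(P(3)) = -(3/50)·log₂(3/50) = 0.24353
  -P(4)·log₂(P(4)) = -(1/50)·log₂(1/50) = 0.11288
  -P(5)·log₂(P(5)) = -(14/25)·log₂(14/25) = 0.46844
H(P) = 0.39711 + 0.48057 + 0.24353 + 0.11288 + 0.46844 = 1.70253 bits

log₂(5) = 2.32193 bits

D_KL(P||U) = 2.32193 - 1.70253 = 0.61940 ≈ 0.6194 bits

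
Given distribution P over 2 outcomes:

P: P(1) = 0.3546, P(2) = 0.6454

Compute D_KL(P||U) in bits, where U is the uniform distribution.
0.0619 bits

U(i) = 1/2 for all i

D_KL(P||U) = Σ P(x) log₂(P(x) / (1/2))
           = Σ P(x) log₂(P(x)) + log₂(2)
           = log₂(2) - H(P)

H(P) = -Σ P(x) log₂(P(x)):
  -P(1)·log₂(P(1)) = -(0.3546)·log₂(0.3546) = 0.53039
  -P(2)·log₂(P(2)) = -(0.6454)·log₂(0.6454) = 0.40772
H(P) = 0.53039 + 0.40772 = 0.93811 bits

log₂(2) = 1.00000 bits

D_KL(P||U) = 1.00000 - 0.93811 = 0.06189 ≈ 0.0619 bits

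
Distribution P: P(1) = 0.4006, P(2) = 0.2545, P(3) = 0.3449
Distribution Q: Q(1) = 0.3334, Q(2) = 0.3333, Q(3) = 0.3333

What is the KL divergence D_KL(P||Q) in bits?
0.0241 bits

D_KL(P||Q) = Σ P(x) log₂(P(x)/Q(x))

Computing term by term:
  P(1)·log₂(P(1)/Q(1)) = 0.4006·log₂(0.4006/0.3334) = 0.10612
  P(2)·log₂(P(2)/Q(2)) = 0.2545·log₂(0.2545/0.3333) = -0.09904
  P(3)·log₂(P(3)/Q(3)) = 0.3449·log₂(0.3449/0.3333) = 0.01702

D_KL(P||Q) = 0.10612 - 0.09904 + 0.01702 = 0.02410 ≈ 0.0241 bits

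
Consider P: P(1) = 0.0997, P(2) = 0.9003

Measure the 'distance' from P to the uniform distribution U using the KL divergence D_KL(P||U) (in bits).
0.5320 bits

U(i) = 1/2 for all i

D_KL(P||U) = Σ P(x) log₂(P(x) / (1/2))
           = Σ P(x) log₂(P(x)) + log₂(2)
           = log₂(2) - H(P)

H(P) = -Σ P(x) log₂(P(x)):
  -P(1)·log₂(P(1)) = -(0.0997)·log₂(0.0997) = 0.33163
  -P(2)·log₂(P(2)) = -(0.9003)·log₂(0.9003) = 0.13642
H(P) = 0.33163 + 0.13642 = 0.46805 bits

log₂(2) = 1.00000 bits

D_KL(P||U) = 1.00000 - 0.46805 = 0.53195 ≈ 0.5320 bits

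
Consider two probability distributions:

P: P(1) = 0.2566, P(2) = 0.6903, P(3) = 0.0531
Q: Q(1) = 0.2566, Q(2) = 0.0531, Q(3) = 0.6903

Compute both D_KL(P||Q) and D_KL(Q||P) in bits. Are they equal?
D_KL(P||Q) = 2.3579 bits, D_KL(Q||P) = 2.3579 bits. Yes, in this case they are equal (although KL divergence is not symmetric in general).

D_KL(P||Q) = Σ P(x) log₂(P(x)/Q(x))

Computing term by term:
  P(1)·log₂(P(1)/Q(1)) = 0.2566·log₂(0.2566/0.2566) = 0.00000
  P(2)·log₂(P(2)/Q(2)) = 0.6903·log₂(0.6903/0.0531) = 2.55441
  P(3)·log₂(P(3)/Q(3)) = 0.0531·log₂(0.0531/0.6903) = -0.19649

D_KL(P||Q) = 0.00000 + 2.55441 - 0.19649 = 2.35792 ≈ 2.3579 bits

D_KL(Q||P) = Σ Q(x) log₂(Q(x)/P(x))

Computing term by term:
  Q(1)·log₂(Q(1)/P(1)) = 0.2566·log₂(0.2566/0.2566) = 0.00000
  Q(2)·log₂(Q(2)/P(2)) = 0.0531·log₂(0.0531/0.6903) = -0.19649
  Q(3)·log₂(Q(3)/P(3)) = 0.6903·log₂(0.6903/0.0531) = 2.55441

D_KL(Q||P) = 0.00000 - 0.19649 + 2.55441 = 2.35792 ≈ 2.3579 bits

These ARE equal here. Q is P with outcomes relabeled (Q(2) = P(3), Q(3) = P(2)) by a relabeling that is its own inverse, so the two sums contain exactly the same terms in a different order. This is a special case — KL divergence is not symmetric in general: D_KL(P||Q) ≠ D_KL(Q||P) for most P, Q.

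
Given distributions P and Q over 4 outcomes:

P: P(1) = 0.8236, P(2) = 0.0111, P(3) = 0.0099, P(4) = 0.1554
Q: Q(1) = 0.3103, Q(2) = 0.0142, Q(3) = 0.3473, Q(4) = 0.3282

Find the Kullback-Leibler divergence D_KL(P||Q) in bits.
0.9375 bits

D_KL(P||Q) = Σ P(x) log₂(P(x)/Q(x))

Computing term by term:
  P(1)·log₂(P(1)/Q(1)) = 0.8236·log₂(0.8236/0.3103) = 1.15986
  P(2)·log₂(P(2)/Q(2)) = 0.0111·log₂(0.0111/0.0142) = -0.00394
  P(3)·log₂(P(3)/Q(3)) = 0.0099·log₂(0.0099/0.3473) = -0.05081
  P(4)·log₂(P(4)/Q(4)) = 0.1554·log₂(0.1554/0.3282) = -0.16761

D_KL(P||Q) = 1.15986 - 0.00394 - 0.05081 - 0.16761 = 0.93750 ≈ 0.9375 bits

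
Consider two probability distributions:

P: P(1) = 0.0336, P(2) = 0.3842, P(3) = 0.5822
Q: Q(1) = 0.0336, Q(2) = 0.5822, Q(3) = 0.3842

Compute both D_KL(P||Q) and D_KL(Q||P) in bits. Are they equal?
D_KL(P||Q) = 0.1187 bits, D_KL(Q||P) = 0.1187 bits. Yes, in this case they are equal (although KL divergence is not symmetric in general).

D_KL(P||Q) = Σ P(x) log₂(P(x)/Q(x))

Computing term by term:
  P(1)·log₂(P(1)/Q(1)) = 0.0336·log₂(0.0336/0.0336) = 0.00000
  P(2)·log₂(P(2)/Q(2)) = 0.3842·log₂(0.3842/0.5822) = -0.23039
  P(3)·log₂(P(3)/Q(3)) = 0.5822·log₂(0.5822/0.3842) = 0.34912

D_KL(P||Q) = 0.00000 - 0.23039 + 0.34912 = 0.11873 ≈ 0.1187 bits

D_KL(Q||P) = Σ Q(x) log₂(Q(x)/P(x))

Computing term by term:
  Q(1)·log₂(Q(1)/P(1)) = 0.0336·log₂(0.0336/0.0336) = 0.00000
  Q(2)·log₂(Q(2)/P(2)) = 0.5822·log₂(0.5822/0.3842) = 0.34912
  Q(3)·log₂(Q(3)/P(3)) = 0.3842·log₂(0.3842/0.5822) = -0.23039

D_KL(Q||P) = 0.00000 + 0.34912 - 0.23039 = 0.11873 ≈ 0.1187 bits

These ARE equal here. Q is P with outcomes relabeled (Q(2) = P(3), Q(3) = P(2)) by a relabeling that is its own inverse, so the two sums contain exactly the same terms in a different order. This is a special case — KL divergence is not symmetric in general: D_KL(P||Q) ≠ D_KL(Q||P) for most P, Q.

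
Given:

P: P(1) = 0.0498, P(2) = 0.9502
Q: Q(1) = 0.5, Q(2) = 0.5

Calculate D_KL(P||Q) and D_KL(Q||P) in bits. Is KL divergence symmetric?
D_KL(P||Q) = 0.7145 bits, D_KL(Q||P) = 1.2007 bits. No, KL divergence is not symmetric.

D_KL(P||Q) = Σ P(x) log₂(P(x)/Q(x))

Computing term by term:
  P(1)·log₂(P(1)/Q(1)) = 0.0498·log₂(0.0498/0.5) = -0.16572
  P(2)·log₂(P(2)/Q(2)) = 0.9502·log₂(0.9502/0.5) = 0.88017

D_KL(P||Q) = -0.16572 + 0.88017 = 0.71445 ≈ 0.7145 bits

D_KL(Q||P) = Σ Q(x) log₂(Q(x)/P(x))

Computing term by term:
  Q(1)·log₂(Q(1)/P(1)) = 0.5·log₂(0.5/0.0498) = 1.66386
  Q(2)·log₂(Q(2)/P(2)) = 0.5·log₂(0.5/0.9502) = -0.46315

D_KL(Q||P) = 1.66386 - 0.46315 = 1.20071 ≈ 1.2007 bits

These are NOT equal (difference: 0.4862 bits). KL divergence is asymmetric: D_KL(P||Q) ≠ D_KL(Q||P) in general.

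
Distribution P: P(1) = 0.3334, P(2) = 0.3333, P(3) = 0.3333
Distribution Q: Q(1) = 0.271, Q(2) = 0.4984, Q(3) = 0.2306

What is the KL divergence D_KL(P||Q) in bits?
0.0833 bits

D_KL(P||Q) = Σ P(x) log₂(P(x)/Q(x))

Computing term by term:
  P(1)·log₂(P(1)/Q(1)) = 0.3334·log₂(0.3334/0.271) = 0.09967
  P(2)·log₂(P(2)/Q(2)) = 0.3333·log₂(0.3333/0.4984) = -0.19347
  P(3)·log₂(P(3)/Q(3)) = 0.3333·log₂(0.3333/0.2306) = 0.17713

D_KL(P||Q) = 0.09967 - 0.19347 + 0.17713 = 0.08333 ≈ 0.0833 bits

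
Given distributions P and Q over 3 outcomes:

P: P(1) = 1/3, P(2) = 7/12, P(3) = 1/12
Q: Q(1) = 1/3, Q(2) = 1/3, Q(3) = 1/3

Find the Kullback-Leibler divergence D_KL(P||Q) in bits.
0.3043 bits

D_KL(P||Q) = Σ P(x) log₂(P(x)/Q(x))

Computing term by term:
  P(1)·log₂(P(1)/Q(1)) = (1/3)·log₂((1/3)/(1/3)) = 0.00000
  P(2)·log₂(P(2)/Q(2)) = (7/12)·log₂((7/12)/(1/3)) = 0.47096
  P(3)·log₂(P(3)/Q(3)) = (1/12)·log₂((1/12)/(1/3)) = -0.16667

D_KL(P||Q) = 0.00000 + 0.47096 - 0.16667 = 0.30429 ≈ 0.3043 bits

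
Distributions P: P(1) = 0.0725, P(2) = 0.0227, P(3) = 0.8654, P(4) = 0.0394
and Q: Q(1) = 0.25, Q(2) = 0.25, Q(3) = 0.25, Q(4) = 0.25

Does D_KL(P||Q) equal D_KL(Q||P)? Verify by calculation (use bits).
D_KL(P||Q) = 1.2372 bits, D_KL(Q||P) = 1.5303 bits. No — D_KL(P||Q) ≠ D_KL(Q||P) for this pair.

D_KL(P||Q) = Σ P(x) log₂(P(x)/Q(x))

Computing term by term:
  P(1)·log₂(P(1)/Q(1)) = 0.0725·log₂(0.0725/0.25) = -0.12948
  P(2)·log₂(P(2)/Q(2)) = 0.0227·log₂(0.0227/0.25) = -0.07857
  P(3)·log₂(P(3)/Q(3)) = 0.8654·log₂(0.8654/0.25) = 1.55031
  P(4)·log₂(P(4)/Q(4)) = 0.0394·log₂(0.0394/0.25) = -0.10503

D_KL(P||Q) = -0.12948 - 0.07857 + 1.55031 - 0.10503 = 1.23723 ≈ 1.2372 bits

D_KL(Q||P) = Σ Q(x) log₂(Q(x)/P(x))

Computing term by term:
  Q(1)·log₂(Q(1)/P(1)) = 0.25·log₂(0.25/0.0725) = 0.44647
  Q(2)·log₂(Q(2)/P(2)) = 0.25·log₂(0.25/0.0227) = 0.86529
  Q(3)·log₂(Q(3)/P(3)) = 0.25·log₂(0.25/0.8654) = -0.44786
  Q(4)·log₂(Q(4)/P(4)) = 0.25·log₂(0.25/0.0394) = 0.66642

D_KL(Q||P) = 0.44647 + 0.86529 - 0.44786 + 0.66642 = 1.53032 ≈ 1.5303 bits

These are NOT equal (difference: 0.2931 bits). KL divergence is asymmetric: D_KL(P||Q) ≠ D_KL(Q||P) in general.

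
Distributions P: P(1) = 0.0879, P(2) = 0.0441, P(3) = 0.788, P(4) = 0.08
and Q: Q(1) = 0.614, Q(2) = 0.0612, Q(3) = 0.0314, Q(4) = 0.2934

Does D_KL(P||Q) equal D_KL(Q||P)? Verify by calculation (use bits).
D_KL(P||Q) = 3.2464 bits, D_KL(Q||P) = 2.1549 bits. No — D_KL(P||Q) ≠ D_KL(Q||P) for this pair.

D_KL(P||Q) = Σ P(x) log₂(P(x)/Q(x))

Computing term by term:
  P(1)·log₂(P(1)/Q(1)) = 0.0879·log₂(0.0879/0.614) = -0.24650
  P(2)·log₂(P(2)/Q(2)) = 0.0441·log₂(0.0441/0.0612) = -0.02085
  P(3)·log₂(P(3)/Q(3)) = 0.788·log₂(0.788/0.0314) = 3.66370
  P(4)·log₂(P(4)/Q(4)) = 0.08·log₂(0.08/0.2934) = -0.14998

D_KL(P||Q) = -0.24650 - 0.02085 + 3.66370 - 0.14998 = 3.24637 ≈ 3.2464 bits

D_KL(Q||P) = Σ Q(x) log₂(Q(x)/P(x))

Computing term by term:
  Q(1)·log₂(Q(1)/P(1)) = 0.614·log₂(0.614/0.0879) = 1.72184
  Q(2)·log₂(Q(2)/P(2)) = 0.0612·log₂(0.0612/0.0441) = 0.02893
  Q(3)·log₂(Q(3)/P(3)) = 0.0314·log₂(0.0314/0.788) = -0.14599
  Q(4)·log₂(Q(4)/P(4)) = 0.2934·log₂(0.2934/0.08) = 0.55007

D_KL(Q||P) = 1.72184 + 0.02893 - 0.14599 + 0.55007 = 2.15485 ≈ 2.1549 bits

These are NOT equal (difference: 1.0915 bits). KL divergence is asymmetric: D_KL(P||Q) ≠ D_KL(Q||P) in general.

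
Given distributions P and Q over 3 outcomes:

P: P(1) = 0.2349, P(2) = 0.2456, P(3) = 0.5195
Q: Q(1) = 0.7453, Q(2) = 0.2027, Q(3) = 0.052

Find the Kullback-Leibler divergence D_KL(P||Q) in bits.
1.4018 bits

D_KL(P||Q) = Σ P(x) log₂(P(x)/Q(x))

Computing term by term:
  P(1)·log₂(P(1)/Q(1)) = 0.2349·log₂(0.2349/0.7453) = -0.39129
  P(2)·log₂(P(2)/Q(2)) = 0.2456·log₂(0.2456/0.2027) = 0.06802
  P(3)·log₂(P(3)/Q(3)) = 0.5195·log₂(0.5195/0.052) = 1.72502

D_KL(P||Q) = -0.39129 + 0.06802 + 1.72502 = 1.40175 ≈ 1.4018 bits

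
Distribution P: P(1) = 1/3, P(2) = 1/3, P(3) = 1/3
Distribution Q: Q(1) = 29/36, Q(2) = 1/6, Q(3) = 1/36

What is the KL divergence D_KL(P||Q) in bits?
1.1040 bits

D_KL(P||Q) = Σ P(x) log₂(P(x)/Q(x))

Computing term by term:
  P(1)·log₂(P(1)/Q(1)) = (1/3)·log₂((1/3)/(29/36)) = -0.42434
  P(2)·log₂(P(2)/Q(2)) = (1/3)·log₂((1/3)/(1/6)) = 0.33333
  P(3)·log₂(P(3)/Q(3)) = (1/3)·log₂((1/3)/(1/36)) = 1.19499

D_KL(P||Q) = -0.42434 + 0.33333 + 1.19499 = 1.10398 ≈ 1.1040 bits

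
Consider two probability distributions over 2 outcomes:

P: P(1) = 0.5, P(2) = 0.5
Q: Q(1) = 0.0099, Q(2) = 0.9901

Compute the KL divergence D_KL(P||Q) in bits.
2.3364 bits

D_KL(P||Q) = Σ P(x) log₂(P(x)/Q(x))

Computing term by term:
  P(1)·log₂(P(1)/Q(1)) = 0.5·log₂(0.5/0.0099) = 2.82918
  P(2)·log₂(P(2)/Q(2)) = 0.5·log₂(0.5/0.9901) = -0.49282

D_KL(P||Q) = 2.82918 - 0.49282 = 2.33636 ≈ 2.3364 bits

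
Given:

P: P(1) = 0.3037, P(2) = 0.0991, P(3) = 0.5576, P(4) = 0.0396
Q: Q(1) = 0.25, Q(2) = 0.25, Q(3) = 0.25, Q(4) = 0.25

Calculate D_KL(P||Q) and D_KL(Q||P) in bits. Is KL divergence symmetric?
D_KL(P||Q) = 0.4930 bits, D_KL(Q||P) = 0.6388 bits. No, KL divergence is not symmetric.

D_KL(P||Q) = Σ P(x) log₂(P(x)/Q(x))

Computing term by term:
  P(1)·log₂(P(1)/Q(1)) = 0.3037·log₂(0.3037/0.25) = 0.08525
  P(2)·log₂(P(2)/Q(2)) = 0.0991·log₂(0.0991/0.25) = -0.13230
  P(3)·log₂(P(3)/Q(3)) = 0.5576·log₂(0.5576/0.25) = 0.64531
  P(4)·log₂(P(4)/Q(4)) = 0.0396·log₂(0.0396/0.25) = -0.10527

D_KL(P||Q) = 0.08525 - 0.13230 + 0.64531 - 0.10527 = 0.49299 ≈ 0.4930 bits

D_KL(Q||P) = Σ Q(x) log₂(Q(x)/P(x))

Computing term by term:
  Q(1)·log₂(Q(1)/P(1)) = 0.25·log₂(0.25/0.3037) = -0.07018
  Q(2)·log₂(Q(2)/P(2)) = 0.25·log₂(0.25/0.0991) = 0.33374
  Q(3)·log₂(Q(3)/P(3)) = 0.25·log₂(0.25/0.5576) = -0.28933
  Q(4)·log₂(Q(4)/P(4)) = 0.25·log₂(0.25/0.0396) = 0.66459

D_KL(Q||P) = -0.07018 + 0.33374 - 0.28933 + 0.66459 = 0.63882 ≈ 0.6388 bits

These are NOT equal (difference: 0.1458 bits). KL divergence is asymmetric: D_KL(P||Q) ≠ D_KL(Q||P) in general.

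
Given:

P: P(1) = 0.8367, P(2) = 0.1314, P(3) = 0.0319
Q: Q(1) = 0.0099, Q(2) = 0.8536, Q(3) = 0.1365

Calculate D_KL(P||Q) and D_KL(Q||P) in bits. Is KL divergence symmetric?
D_KL(P||Q) = 4.9342 bits, D_KL(Q||P) = 2.5273 bits. No, KL divergence is not symmetric.

D_KL(P||Q) = Σ P(x) log₂(P(x)/Q(x))

Computing term by term:
  P(1)·log₂(P(1)/Q(1)) = 0.8367·log₂(0.8367/0.0099) = 5.35583
  P(2)·log₂(P(2)/Q(2)) = 0.1314·log₂(0.1314/0.8536) = -0.35473
  P(3)·log₂(P(3)/Q(3)) = 0.0319·log₂(0.0319/0.1365) = -0.06690

D_KL(P||Q) = 5.35583 - 0.35473 - 0.06690 = 4.93420 ≈ 4.9342 bits

D_KL(Q||P) = Σ Q(x) log₂(Q(x)/P(x))

Computing term by term:
  Q(1)·log₂(Q(1)/P(1)) = 0.0099·log₂(0.0099/0.8367) = -0.06337
  Q(2)·log₂(Q(2)/P(2)) = 0.8536·log₂(0.8536/0.1314) = 2.30437
  Q(3)·log₂(Q(3)/P(3)) = 0.1365·log₂(0.1365/0.0319) = 0.28628

D_KL(Q||P) = -0.06337 + 2.30437 + 0.28628 = 2.52728 ≈ 2.5273 bits

These are NOT equal (difference: 2.4069 bits). KL divergence is asymmetric: D_KL(P||Q) ≠ D_KL(Q||P) in general.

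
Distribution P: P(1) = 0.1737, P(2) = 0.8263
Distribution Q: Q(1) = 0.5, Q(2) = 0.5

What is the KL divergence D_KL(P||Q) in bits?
0.3339 bits

D_KL(P||Q) = Σ P(x) log₂(P(x)/Q(x))

Computing term by term:
  P(1)·log₂(P(1)/Q(1)) = 0.1737·log₂(0.1737/0.5) = -0.26495
  P(2)·log₂(P(2)/Q(2)) = 0.8263·log₂(0.8263/0.5) = 0.59885

D_KL(P||Q) = -0.26495 + 0.59885 = 0.33390 ≈ 0.3339 bits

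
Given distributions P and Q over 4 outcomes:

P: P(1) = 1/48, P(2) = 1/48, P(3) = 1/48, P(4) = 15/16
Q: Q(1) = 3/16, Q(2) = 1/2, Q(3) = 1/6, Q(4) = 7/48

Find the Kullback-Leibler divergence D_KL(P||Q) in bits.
2.2927 bits

D_KL(P||Q) = Σ P(x) log₂(P(x)/Q(x))

Computing term by term:
  P(1)·log₂(P(1)/Q(1)) = (1/48)·log₂((1/48)/(3/16)) = -0.06604
  P(2)·log₂(P(2)/Q(2)) = (1/48)·log₂((1/48)/(1/2)) = -0.09552
  P(3)·log₂(P(3)/Q(3)) = (1/48)·log₂((1/48)/(1/6)) = -0.06250
  P(4)·log₂(P(4)/Q(4)) = (15/16)·log₂((15/16)/(7/48)) = 2.51672

D_KL(P||Q) = -0.06604 - 0.09552 - 0.06250 + 2.51672 = 2.29266 ≈ 2.2927 bits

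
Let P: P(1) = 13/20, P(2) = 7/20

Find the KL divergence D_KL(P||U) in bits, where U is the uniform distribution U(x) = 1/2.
0.0659 bits

U(i) = 1/2 for all i

D_KL(P||U) = Σ P(x) log₂(P(x) / (1/2))
           = Σ P(x) log₂(P(x)) + log₂(2)
           = log₂(2) - H(P)

H(P) = -Σ P(x) log₂(P(x)):
  -P(1)·log₂(P(1)) = -(13/20)·log₂(13/20) = 0.40397
  -P(2)·log₂(P(2)) = -(7/20)·log₂(7/20) = 0.53010
H(P) = 0.40397 + 0.53010 = 0.93407 bits

log₂(2) = 1.00000 bits

D_KL(P||U) = 1.00000 - 0.93407 = 0.06593 ≈ 0.0659 bits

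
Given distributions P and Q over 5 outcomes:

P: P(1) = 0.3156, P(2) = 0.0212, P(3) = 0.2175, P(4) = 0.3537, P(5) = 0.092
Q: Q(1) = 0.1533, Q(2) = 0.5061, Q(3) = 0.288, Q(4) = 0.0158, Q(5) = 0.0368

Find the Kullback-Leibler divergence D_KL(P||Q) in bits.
1.8514 bits

D_KL(P||Q) = Σ P(x) log₂(P(x)/Q(x))

Computing term by term:
  P(1)·log₂(P(1)/Q(1)) = 0.3156·log₂(0.3156/0.1533) = 0.32877
  P(2)·log₂(P(2)/Q(2)) = 0.0212·log₂(0.0212/0.5061) = -0.09704
  P(3)·log₂(P(3)/Q(3)) = 0.2175·log₂(0.2175/0.288) = -0.08810
  P(4)·log₂(P(4)/Q(4)) = 0.3537·log₂(0.3537/0.0158) = 1.58618
  P(5)·log₂(P(5)/Q(5)) = 0.092·log₂(0.092/0.0368) = 0.12162

D_KL(P||Q) = 0.32877 - 0.09704 - 0.08810 + 1.58618 + 0.12162 = 1.85143 ≈ 1.8514 bits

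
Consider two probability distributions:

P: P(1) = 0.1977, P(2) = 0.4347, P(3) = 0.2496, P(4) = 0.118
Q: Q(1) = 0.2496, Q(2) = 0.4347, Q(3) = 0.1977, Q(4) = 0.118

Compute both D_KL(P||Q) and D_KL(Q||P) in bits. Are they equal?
D_KL(P||Q) = 0.0175 bits, D_KL(Q||P) = 0.0175 bits. Yes, in this case they are equal (although KL divergence is not symmetric in general).

D_KL(P||Q) = Σ P(x) log₂(P(x)/Q(x))

Computing term by term:
  P(1)·log₂(P(1)/Q(1)) = 0.1977·log₂(0.1977/0.2496) = -0.06649
  P(2)·log₂(P(2)/Q(2)) = 0.4347·log₂(0.4347/0.4347) = 0.00000
  P(3)·log₂(P(3)/Q(3)) = 0.2496·log₂(0.2496/0.1977) = 0.08394
  P(4)·log₂(P(4)/Q(4)) = 0.118·log₂(0.118/0.118) = 0.00000

D_KL(P||Q) = -0.06649 + 0.00000 + 0.08394 + 0.00000 = 0.01745 ≈ 0.0175 bits

D_KL(Q||P) = Σ Q(x) log₂(Q(x)/P(x))

Computing term by term:
  Q(1)·log₂(Q(1)/P(1)) = 0.2496·log₂(0.2496/0.1977) = 0.08394
  Q(2)·log₂(Q(2)/P(2)) = 0.4347·log₂(0.4347/0.4347) = 0.00000
  Q(3)·log₂(Q(3)/P(3)) = 0.1977·log₂(0.1977/0.2496) = -0.06649
  Q(4)·log₂(Q(4)/P(4)) = 0.118·log₂(0.118/0.118) = 0.00000

D_KL(Q||P) = 0.08394 + 0.00000 - 0.06649 + 0.00000 = 0.01745 ≈ 0.0175 bits

These ARE equal here. Q is P with outcomes relabeled (Q(1) = P(3), Q(3) = P(1)) by a relabeling that is its own inverse, so the two sums contain exactly the same terms in a different order. This is a special case — KL divergence is not symmetric in general: D_KL(P||Q) ≠ D_KL(Q||P) for most P, Q.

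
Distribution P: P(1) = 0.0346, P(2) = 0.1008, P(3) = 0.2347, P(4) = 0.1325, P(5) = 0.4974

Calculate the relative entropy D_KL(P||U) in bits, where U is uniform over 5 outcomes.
0.4420 bits

U(i) = 1/5 for all i

D_KL(P||U) = Σ P(x) log₂(P(x) / (1/5))
           = Σ P(x) log₂(P(x)) + log₂(5)
           = log₂(5) - H(P)

H(P) = -Σ P(x) log₂(P(x)):
  -P(1)·log₂(P(1)) = -(0.0346)·log₂(0.0346) = 0.16792
  -P(2)·log₂(P(2)) = -(0.1008)·log₂(0.1008) = 0.33369
  -P(3)·log₂(P(3)) = -(0.2347)·log₂(0.2347) = 0.49078
  -P(4)·log₂(P(4)) = -(0.1325)·log₂(0.1325) = 0.38636
  -P(5)·log₂(P(5)) = -(0.4974)·log₂(0.4974) = 0.50114
H(P) = 0.16792 + 0.33369 + 0.49078 + 0.38636 + 0.50114 = 1.87989 bits

log₂(5) = 2.32193 bits

D_KL(P||U) = 2.32193 - 1.87989 = 0.44204 ≈ 0.4420 bits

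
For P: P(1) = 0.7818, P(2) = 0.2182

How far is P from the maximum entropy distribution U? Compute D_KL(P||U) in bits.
0.2431 bits

U(i) = 1/2 for all i

D_KL(P||U) = Σ P(x) log₂(P(x) / (1/2))
           = Σ P(x) log₂(P(x)) + log₂(2)
           = log₂(2) - H(P)

H(P) = -Σ P(x) log₂(P(x)):
  -P(1)·log₂(P(1)) = -(0.7818)·log₂(0.7818) = 0.27764
  -P(2)·log₂(P(2)) = -(0.2182)·log₂(0.2182) = 0.47923
H(P) = 0.27764 + 0.47923 = 0.75687 bits

log₂(2) = 1.00000 bits

D_KL(P||U) = 1.00000 - 0.75687 = 0.24313 ≈ 0.2431 bits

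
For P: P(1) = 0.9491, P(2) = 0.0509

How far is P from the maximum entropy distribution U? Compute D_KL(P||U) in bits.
0.7098 bits

U(i) = 1/2 for all i

D_KL(P||U) = Σ P(x) log₂(P(x) / (1/2))
           = Σ P(x) log₂(P(x)) + log₂(2)
           = log₂(2) - H(P)

H(P) = -Σ P(x) log₂(P(x)):
  -P(1)·log₂(P(1)) = -(0.9491)·log₂(0.9491) = 0.07153
  -P(2)·log₂(P(2)) = -(0.0509)·log₂(0.0509) = 0.21868
H(P) = 0.07153 + 0.21868 = 0.29021 bits

log₂(2) = 1.00000 bits

D_KL(P||U) = 1.00000 - 0.29021 = 0.70979 ≈ 0.7098 bits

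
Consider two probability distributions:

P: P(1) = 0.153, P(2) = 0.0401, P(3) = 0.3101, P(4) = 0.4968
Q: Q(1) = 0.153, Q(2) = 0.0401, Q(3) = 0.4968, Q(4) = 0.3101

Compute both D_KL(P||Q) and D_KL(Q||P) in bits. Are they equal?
D_KL(P||Q) = 0.1269 bits, D_KL(Q||P) = 0.1269 bits. Yes, in this case they are equal (although KL divergence is not symmetric in general).

D_KL(P||Q) = Σ P(x) log₂(P(x)/Q(x))

Computing term by term:
  P(1)·log₂(P(1)/Q(1)) = 0.153·log₂(0.153/0.153) = 0.00000
  P(2)·log₂(P(2)/Q(2)) = 0.0401·log₂(0.0401/0.0401) = 0.00000
  P(3)·log₂(P(3)/Q(3)) = 0.3101·log₂(0.3101/0.4968) = -0.21085
  P(4)·log₂(P(4)/Q(4)) = 0.4968·log₂(0.4968/0.3101) = 0.33779

D_KL(P||Q) = 0.00000 + 0.00000 - 0.21085 + 0.33779 = 0.12694 ≈ 0.1269 bits

D_KL(Q||P) = Σ Q(x) log₂(Q(x)/P(x))

Computing term by term:
  Q(1)·log₂(Q(1)/P(1)) = 0.153·log₂(0.153/0.153) = 0.00000
  Q(2)·log₂(Q(2)/P(2)) = 0.0401·log₂(0.0401/0.0401) = 0.00000
  Q(3)·log₂(Q(3)/P(3)) = 0.4968·log₂(0.4968/0.3101) = 0.33779
  Q(4)·log₂(Q(4)/P(4)) = 0.3101·log₂(0.3101/0.4968) = -0.21085

D_KL(Q||P) = 0.00000 + 0.00000 + 0.33779 - 0.21085 = 0.12694 ≈ 0.1269 bits

These ARE equal here. Q is P with outcomes relabeled (Q(3) = P(4), Q(4) = P(3)) by a relabeling that is its own inverse, so the two sums contain exactly the same terms in a different order. This is a special case — KL divergence is not symmetric in general: D_KL(P||Q) ≠ D_KL(Q||P) for most P, Q.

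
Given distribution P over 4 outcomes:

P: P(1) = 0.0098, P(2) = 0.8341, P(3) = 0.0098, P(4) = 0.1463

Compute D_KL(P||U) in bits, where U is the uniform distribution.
1.2452 bits

U(i) = 1/4 for all i

D_KL(P||U) = Σ P(x) log₂(P(x) / (1/4))
           = Σ P(x) log₂(P(x)) + log₂(4)
           = log₂(4) - H(P)

H(P) = -Σ P(x) log₂(P(x)):
  -P(1)·log₂(P(1)) = -(0.0098)·log₂(0.0098) = 0.06540
  -P(2)·log₂(P(2)) = -(0.8341)·log₂(0.8341) = 0.21829
  -P(3)·log₂(P(3)) = -(0.0098)·log₂(0.0098) = 0.06540
  -P(4)·log₂(P(4)) = -(0.1463)·log₂(0.1463) = 0.40569
H(P) = 0.06540 + 0.21829 + 0.06540 + 0.40569 = 0.75478 bits

log₂(4) = 2.00000 bits

D_KL(P||U) = 2.00000 - 0.75478 = 1.24522 ≈ 1.2452 bits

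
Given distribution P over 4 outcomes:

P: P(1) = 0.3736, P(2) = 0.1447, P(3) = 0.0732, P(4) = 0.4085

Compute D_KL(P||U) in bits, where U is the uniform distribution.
0.2621 bits

U(i) = 1/4 for all i

D_KL(P||U) = Σ P(x) log₂(P(x) / (1/4))
           = Σ P(x) log₂(P(x)) + log₂(4)
           = log₂(4) - H(P)

H(P) = -Σ P(x) log₂(P(x)):
  -P(1)·log₂(P(1)) = -(0.3736)·log₂(0.3736) = 0.53067
  -P(2)·log₂(P(2)) = -(0.1447)·log₂(0.1447) = 0.40355
  -P(3)·log₂(P(3)) = -(0.0732)·log₂(0.0732) = 0.27611
  -P(4)·log₂(P(4)) = -(0.4085)·log₂(0.4085) = 0.52762
H(P) = 0.53067 + 0.40355 + 0.27611 + 0.52762 = 1.73795 bits

log₂(4) = 2.00000 bits

D_KL(P||U) = 2.00000 - 1.73795 = 0.26205 ≈ 0.2621 bits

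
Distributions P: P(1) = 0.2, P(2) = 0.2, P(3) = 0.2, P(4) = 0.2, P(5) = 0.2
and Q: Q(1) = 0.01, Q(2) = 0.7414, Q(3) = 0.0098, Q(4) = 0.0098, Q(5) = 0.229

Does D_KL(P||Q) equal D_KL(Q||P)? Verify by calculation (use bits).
D_KL(P||Q) = 2.1877 bits, D_KL(Q||P) = 1.3177 bits. No — D_KL(P||Q) ≠ D_KL(Q||P) for this pair.

D_KL(P||Q) = Σ P(x) log₂(P(x)/Q(x))

Computing term by term:
  P(1)·log₂(P(1)/Q(1)) = 0.2·log₂(0.2/0.01) = 0.86439
  P(2)·log₂(P(2)/Q(2)) = 0.2·log₂(0.2/0.7414) = -0.37805
  P(3)·log₂(P(3)/Q(3)) = 0.2·log₂(0.2/0.0098) = 0.87021
  P(4)·log₂(P(4)/Q(4)) = 0.2·log₂(0.2/0.0098) = 0.87021
  P(5)·log₂(P(5)/Q(5)) = 0.2·log₂(0.2/0.229) = -0.03907

D_KL(P||Q) = 0.86439 - 0.37805 + 0.87021 + 0.87021 - 0.03907 = 2.18769 ≈ 2.1877 bits

D_KL(Q||P) = Σ Q(x) log₂(Q(x)/P(x))

Computing term by term:
  Q(1)·log₂(Q(1)/P(1)) = 0.01·log₂(0.01/0.2) = -0.04322
  Q(2)·log₂(Q(2)/P(2)) = 0.7414·log₂(0.7414/0.2) = 1.40143
  Q(3)·log₂(Q(3)/P(3)) = 0.0098·log₂(0.0098/0.2) = -0.04264
  Q(4)·log₂(Q(4)/P(4)) = 0.0098·log₂(0.0098/0.2) = -0.04264
  Q(5)·log₂(Q(5)/P(5)) = 0.229·log₂(0.229/0.2) = 0.04473

D_KL(Q||P) = -0.04322 + 1.40143 - 0.04264 - 0.04264 + 0.04473 = 1.31766 ≈ 1.3177 bits

These are NOT equal (difference: 0.8700 bits). KL divergence is asymmetric: D_KL(P||Q) ≠ D_KL(Q||P) in general.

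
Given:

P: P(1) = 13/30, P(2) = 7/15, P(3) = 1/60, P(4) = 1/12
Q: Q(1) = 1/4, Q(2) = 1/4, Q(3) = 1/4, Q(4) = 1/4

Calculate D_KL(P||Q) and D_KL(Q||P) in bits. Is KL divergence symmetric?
D_KL(P||Q) = 0.5669 bits, D_KL(Q||P) = 0.9495 bits. No, KL divergence is not symmetric.

D_KL(P||Q) = Σ P(x) log₂(P(x)/Q(x))

Computing term by term:
  P(1)·log₂(P(1)/Q(1)) = (13/30)·log₂((13/30)/(1/4)) = 0.34387
  P(2)·log₂(P(2)/Q(2)) = (7/15)·log₂((7/15)/(1/4)) = 0.42022
  P(3)·log₂(P(3)/Q(3)) = (1/60)·log₂((1/60)/(1/4)) = -0.06511
  P(4)·log₂(P(4)/Q(4)) = (1/12)·log₂((1/12)/(1/4)) = -0.13208

D_KL(P||Q) = 0.34387 + 0.42022 - 0.06511 - 0.13208 = 0.56690 ≈ 0.5669 bits

D_KL(Q||P) = Σ Q(x) log₂(Q(x)/P(x))

Computing term by term:
  Q(1)·log₂(Q(1)/P(1)) = (1/4)·log₂((1/4)/(13/30)) = -0.19839
  Q(2)·log₂(Q(2)/P(2)) = (1/4)·log₂((1/4)/(7/15)) = -0.22512
  Q(3)·log₂(Q(3)/P(3)) = (1/4)·log₂((1/4)/(1/60)) = 0.97672
  Q(4)·log₂(Q(4)/P(4)) = (1/4)·log₂((1/4)/(1/12)) = 0.39624

D_KL(Q||P) = -0.19839 - 0.22512 + 0.97672 + 0.39624 = 0.94945 ≈ 0.9495 bits

These are NOT equal (difference: 0.3826 bits). KL divergence is asymmetric: D_KL(P||Q) ≠ D_KL(Q||P) in general.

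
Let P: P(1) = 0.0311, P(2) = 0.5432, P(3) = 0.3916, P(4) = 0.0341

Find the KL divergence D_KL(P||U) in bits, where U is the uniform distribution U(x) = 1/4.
0.6702 bits

U(i) = 1/4 for all i

D_KL(P||U) = Σ P(x) log₂(P(x) / (1/4))
           = Σ P(x) log₂(P(x)) + log₂(4)
           = log₂(4) - H(P)

H(P) = -Σ P(x) log₂(P(x)):
  -P(1)·log₂(P(1)) = -(0.0311)·log₂(0.0311) = 0.15572
  -P(2)·log₂(P(2)) = -(0.5432)·log₂(0.5432) = 0.47826
  -P(3)·log₂(P(3)) = -(0.3916)·log₂(0.3916) = 0.52966
  -P(4)·log₂(P(4)) = -(0.0341)·log₂(0.0341) = 0.16621
H(P) = 0.15572 + 0.47826 + 0.52966 + 0.16621 = 1.32985 bits

log₂(4) = 2.00000 bits

D_KL(P||U) = 2.00000 - 1.32985 = 0.67015 ≈ 0.6702 bits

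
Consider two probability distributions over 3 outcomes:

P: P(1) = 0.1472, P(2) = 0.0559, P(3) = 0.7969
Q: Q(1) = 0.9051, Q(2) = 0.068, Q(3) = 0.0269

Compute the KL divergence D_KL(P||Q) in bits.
3.4943 bits

D_KL(P||Q) = Σ P(x) log₂(P(x)/Q(x))

Computing term by term:
  P(1)·log₂(P(1)/Q(1)) = 0.1472·log₂(0.1472/0.9051) = -0.38571
  P(2)·log₂(P(2)/Q(2)) = 0.0559·log₂(0.0559/0.068) = -0.01580
  P(3)·log₂(P(3)/Q(3)) = 0.7969·log₂(0.7969/0.0269) = 3.89582

D_KL(P||Q) = -0.38571 - 0.01580 + 3.89582 = 3.49431 ≈ 3.4943 bits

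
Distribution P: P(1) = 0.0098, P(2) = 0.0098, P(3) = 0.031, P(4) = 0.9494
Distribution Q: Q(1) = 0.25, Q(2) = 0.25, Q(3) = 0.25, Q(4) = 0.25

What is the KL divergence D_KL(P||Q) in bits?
1.6427 bits

D_KL(P||Q) = Σ P(x) log₂(P(x)/Q(x))

Computing term by term:
  P(1)·log₂(P(1)/Q(1)) = 0.0098·log₂(0.0098/0.25) = -0.04580
  P(2)·log₂(P(2)/Q(2)) = 0.0098·log₂(0.0098/0.25) = -0.04580
  P(3)·log₂(P(3)/Q(3)) = 0.031·log₂(0.031/0.25) = -0.09336
  P(4)·log₂(P(4)/Q(4)) = 0.9494·log₂(0.9494/0.25) = 1.82768

D_KL(P||Q) = -0.04580 - 0.04580 - 0.09336 + 1.82768 = 1.64272 ≈ 1.6427 bits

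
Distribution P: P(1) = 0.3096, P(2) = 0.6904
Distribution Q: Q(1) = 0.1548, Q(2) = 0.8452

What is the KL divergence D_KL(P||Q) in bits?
0.1081 bits

D_KL(P||Q) = Σ P(x) log₂(P(x)/Q(x))

Computing term by term:
  P(1)·log₂(P(1)/Q(1)) = 0.3096·log₂(0.3096/0.1548) = 0.30960
  P(2)·log₂(P(2)/Q(2)) = 0.6904·log₂(0.6904/0.8452) = -0.20150

D_KL(P||Q) = 0.30960 - 0.20150 = 0.10810 ≈ 0.1081 bits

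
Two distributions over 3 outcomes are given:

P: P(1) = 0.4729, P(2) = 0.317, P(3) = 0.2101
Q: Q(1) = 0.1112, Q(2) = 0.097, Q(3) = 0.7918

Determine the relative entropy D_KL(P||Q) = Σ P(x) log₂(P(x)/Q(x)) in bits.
1.1270 bits

D_KL(P||Q) = Σ P(x) log₂(P(x)/Q(x))

Computing term by term:
  P(1)·log₂(P(1)/Q(1)) = 0.4729·log₂(0.4729/0.1112) = 0.98759
  P(2)·log₂(P(2)/Q(2)) = 0.317·log₂(0.317/0.097) = 0.54157
  P(3)·log₂(P(3)/Q(3)) = 0.2101·log₂(0.2101/0.7918) = -0.40214

D_KL(P||Q) = 0.98759 + 0.54157 - 0.40214 = 1.12702 ≈ 1.1270 bits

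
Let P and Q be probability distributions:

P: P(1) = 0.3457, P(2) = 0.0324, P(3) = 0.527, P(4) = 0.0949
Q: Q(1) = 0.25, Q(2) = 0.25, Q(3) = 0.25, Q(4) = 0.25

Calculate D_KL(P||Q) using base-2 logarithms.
0.5005 bits

D_KL(P||Q) = Σ P(x) log₂(P(x)/Q(x))

Computing term by term:
  P(1)·log₂(P(1)/Q(1)) = 0.3457·log₂(0.3457/0.25) = 0.16165
  P(2)·log₂(P(2)/Q(2)) = 0.0324·log₂(0.0324/0.25) = -0.09551
  P(3)·log₂(P(3)/Q(3)) = 0.527·log₂(0.527/0.25) = 0.56699
  P(4)·log₂(P(4)/Q(4)) = 0.0949·log₂(0.0949/0.25) = -0.13262

D_KL(P||Q) = 0.16165 - 0.09551 + 0.56699 - 0.13262 = 0.50051 ≈ 0.5005 bits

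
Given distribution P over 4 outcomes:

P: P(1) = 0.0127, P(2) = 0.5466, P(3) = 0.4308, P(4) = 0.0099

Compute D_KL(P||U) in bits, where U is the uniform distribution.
0.8544 bits

U(i) = 1/4 for all i

D_KL(P||U) = Σ P(x) log₂(P(x) / (1/4))
           = Σ P(x) log₂(P(x)) + log₂(4)
           = log₂(4) - H(P)

H(P) = -Σ P(x) log₂(P(x)):
  -P(1)·log₂(P(1)) = -(0.0127)·log₂(0.0127) = 0.08000
  -P(2)·log₂(P(2)) = -(0.5466)·log₂(0.5466) = 0.47633
  -P(3)·log₂(P(3)) = -(0.4308)·log₂(0.4308) = 0.52338
  -P(4)·log₂(P(4)) = -(0.0099)·log₂(0.0099) = 0.06592
H(P) = 0.08000 + 0.47633 + 0.52338 + 0.06592 = 1.14563 bits

log₂(4) = 2.00000 bits

D_KL(P||U) = 2.00000 - 1.14563 = 0.85437 ≈ 0.8544 bits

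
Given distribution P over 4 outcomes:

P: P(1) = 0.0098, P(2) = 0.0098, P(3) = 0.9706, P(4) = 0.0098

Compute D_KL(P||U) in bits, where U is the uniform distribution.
1.7620 bits

U(i) = 1/4 for all i

D_KL(P||U) = Σ P(x) log₂(P(x) / (1/4))
           = Σ P(x) log₂(P(x)) + log₂(4)
           = log₂(4) - H(P)

H(P) = -Σ P(x) log₂(P(x)):
  -P(1)·log₂(P(1)) = -(0.0098)·log₂(0.0098) = 0.06540
  -P(2)·log₂(P(2)) = -(0.0098)·log₂(0.0098) = 0.06540
  -P(3)·log₂(P(3)) = -(0.9706)·log₂(0.9706) = 0.04179
  -P(4)·log₂(P(4)) = -(0.0098)·log₂(0.0098) = 0.06540
H(P) = 0.06540 + 0.06540 + 0.04179 + 0.06540 = 0.23799 bits

log₂(4) = 2.00000 bits

D_KL(P||U) = 2.00000 - 0.23799 = 1.76201 ≈ 1.7620 bits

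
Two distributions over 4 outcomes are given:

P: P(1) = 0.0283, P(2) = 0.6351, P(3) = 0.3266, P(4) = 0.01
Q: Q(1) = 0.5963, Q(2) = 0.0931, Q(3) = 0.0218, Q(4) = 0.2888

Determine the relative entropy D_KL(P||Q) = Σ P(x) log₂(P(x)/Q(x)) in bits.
2.8618 bits

D_KL(P||Q) = Σ P(x) log₂(P(x)/Q(x))

Computing term by term:
  P(1)·log₂(P(1)/Q(1)) = 0.0283·log₂(0.0283/0.5963) = -0.12444
  P(2)·log₂(P(2)/Q(2)) = 0.6351·log₂(0.6351/0.0931) = 1.75931
  P(3)·log₂(P(3)/Q(3)) = 0.3266·log₂(0.3266/0.0218) = 1.27541
  P(4)·log₂(P(4)/Q(4)) = 0.01·log₂(0.01/0.2888) = -0.04852

D_KL(P||Q) = -0.12444 + 1.75931 + 1.27541 - 0.04852 = 2.86176 ≈ 2.8618 bits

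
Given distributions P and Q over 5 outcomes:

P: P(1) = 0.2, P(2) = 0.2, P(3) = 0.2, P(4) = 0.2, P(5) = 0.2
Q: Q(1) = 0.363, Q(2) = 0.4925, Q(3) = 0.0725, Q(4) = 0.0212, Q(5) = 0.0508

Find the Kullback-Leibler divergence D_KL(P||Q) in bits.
0.9038 bits

D_KL(P||Q) = Σ P(x) log₂(P(x)/Q(x))

Computing term by term:
  P(1)·log₂(P(1)/Q(1)) = 0.2·log₂(0.2/0.363) = -0.17199
  P(2)·log₂(P(2)/Q(2)) = 0.2·log₂(0.2/0.4925) = -0.26002
  P(3)·log₂(P(3)/Q(3)) = 0.2·log₂(0.2/0.0725) = 0.29279
  P(4)·log₂(P(4)/Q(4)) = 0.2·log₂(0.2/0.0212) = 0.64757
  P(5)·log₂(P(5)/Q(5)) = 0.2·log₂(0.2/0.0508) = 0.39542

D_KL(P||Q) = -0.17199 - 0.26002 + 0.29279 + 0.64757 + 0.39542 = 0.90377 ≈ 0.9038 bits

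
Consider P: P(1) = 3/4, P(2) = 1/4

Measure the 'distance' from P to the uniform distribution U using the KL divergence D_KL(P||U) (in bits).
0.1887 bits

U(i) = 1/2 for all i

D_KL(P||U) = Σ P(x) log₂(P(x) / (1/2))
           = Σ P(x) log₂(P(x)) + log₂(2)
           = log₂(2) - H(P)

H(P) = -Σ P(x) log₂(P(x)):
  -P(1)·log₂(P(1)) = -(3/4)·log₂(3/4) = 0.31128
  -P(2)·log₂(P(2)) = -(1/4)·log₂(1/4) = 0.50000
H(P) = 0.31128 + 0.50000 = 0.81128 bits

log₂(2) = 1.00000 bits

D_KL(P||U) = 1.00000 - 0.81128 = 0.18872 ≈ 0.1887 bits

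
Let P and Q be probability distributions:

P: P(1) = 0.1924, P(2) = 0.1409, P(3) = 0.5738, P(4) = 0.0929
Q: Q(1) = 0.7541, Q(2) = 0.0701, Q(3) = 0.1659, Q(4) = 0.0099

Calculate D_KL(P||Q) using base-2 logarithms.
1.0901 bits

D_KL(P||Q) = Σ P(x) log₂(P(x)/Q(x))

Computing term by term:
  P(1)·log₂(P(1)/Q(1)) = 0.1924·log₂(0.1924/0.7541) = -0.37915
  P(2)·log₂(P(2)/Q(2)) = 0.1409·log₂(0.1409/0.0701) = 0.14191
  P(3)·log₂(P(3)/Q(3)) = 0.5738·log₂(0.5738/0.1659) = 1.02724
  P(4)·log₂(P(4)/Q(4)) = 0.0929·log₂(0.0929/0.0099) = 0.30008

D_KL(P||Q) = -0.37915 + 0.14191 + 1.02724 + 0.30008 = 1.09008 ≈ 1.0901 bits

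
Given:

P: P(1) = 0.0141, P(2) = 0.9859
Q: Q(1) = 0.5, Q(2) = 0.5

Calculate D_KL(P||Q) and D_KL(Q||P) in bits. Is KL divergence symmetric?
D_KL(P||Q) = 0.8931 bits, D_KL(Q||P) = 2.0843 bits. No, KL divergence is not symmetric.

D_KL(P||Q) = Σ P(x) log₂(P(x)/Q(x))

Computing term by term:
  P(1)·log₂(P(1)/Q(1)) = 0.0141·log₂(0.0141/0.5) = -0.07259
  P(2)·log₂(P(2)/Q(2)) = 0.9859·log₂(0.9859/0.5) = 0.96570

D_KL(P||Q) = -0.07259 + 0.96570 = 0.89311 ≈ 0.8931 bits

D_KL(Q||P) = Σ Q(x) log₂(Q(x)/P(x))

Computing term by term:
  Q(1)·log₂(Q(1)/P(1)) = 0.5·log₂(0.5/0.0141) = 2.57408
  Q(2)·log₂(Q(2)/P(2)) = 0.5·log₂(0.5/0.9859) = -0.48976

D_KL(Q||P) = 2.57408 - 0.48976 = 2.08432 ≈ 2.0843 bits

These are NOT equal (difference: 1.1912 bits). KL divergence is asymmetric: D_KL(P||Q) ≠ D_KL(Q||P) in general.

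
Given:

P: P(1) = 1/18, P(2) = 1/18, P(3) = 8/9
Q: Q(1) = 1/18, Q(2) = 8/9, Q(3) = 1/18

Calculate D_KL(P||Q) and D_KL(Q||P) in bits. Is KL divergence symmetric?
D_KL(P||Q) = 3.3333 bits, D_KL(Q||P) = 3.3333 bits. The two values coincide for this particular pair, but no — KL divergence is not symmetric in general.

D_KL(P||Q) = Σ P(x) log₂(P(x)/Q(x))

Computing term by term:
  P(1)·log₂(P(1)/Q(1)) = (1/18)·log₂((1/18)/(1/18)) = 0.00000
  P(2)·log₂(P(2)/Q(2)) = (1/18)·log₂((1/18)/(8/9)) = -0.22222
  P(3)·log₂(P(3)/Q(3)) = (8/9)·log₂((8/9)/(1/18)) = 3.55556

D_KL(P||Q) = 0.00000 - 0.22222 + 3.55556 = 3.33334 ≈ 3.3333 bits

D_KL(Q||P) = Σ Q(x) log₂(Q(x)/P(x))

Computing term by term:
  Q(1)·log₂(Q(1)/P(1)) = (1/18)·log₂((1/18)/(1/18)) = 0.00000
  Q(2)·log₂(Q(2)/P(2)) = (8/9)·log₂((8/9)/(1/18)) = 3.55556
  Q(3)·log₂(Q(3)/P(3)) = (1/18)·log₂((1/18)/(8/9)) = -0.22222

D_KL(Q||P) = 0.00000 + 3.55556 - 0.22222 = 3.33334 ≈ 3.3333 bits

These ARE equal here. Q is P with outcomes relabeled (Q(2) = P(3), Q(3) = P(2)) by a relabeling that is its own inverse, so the two sums contain exactly the same terms in a different order. This is a special case — KL divergence is not symmetric in general: D_KL(P||Q) ≠ D_KL(Q||P) for most P, Q.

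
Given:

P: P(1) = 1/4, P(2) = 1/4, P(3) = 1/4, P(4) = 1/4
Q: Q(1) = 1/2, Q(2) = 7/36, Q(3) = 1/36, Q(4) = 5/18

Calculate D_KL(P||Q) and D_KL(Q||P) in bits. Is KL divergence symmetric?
D_KL(P||Q) = 0.5951 bits, D_KL(Q||P) = 0.3837 bits. No, KL divergence is not symmetric.

D_KL(P||Q) = Σ P(x) log₂(P(x)/Q(x))

Computing term by term:
  P(1)·log₂(P(1)/Q(1)) = (1/4)·log₂((1/4)/(1/2)) = -0.25000
  P(2)·log₂(P(2)/Q(2)) = (1/4)·log₂((1/4)/(7/36)) = 0.09064
  P(3)·log₂(P(3)/Q(3)) = (1/4)·log₂((1/4)/(1/36)) = 0.79248
  P(4)·log₂(P(4)/Q(4)) = (1/4)·log₂((1/4)/(5/18)) = -0.03800

D_KL(P||Q) = -0.25000 + 0.09064 + 0.79248 - 0.03800 = 0.59512 ≈ 0.5951 bits

D_KL(Q||P) = Σ Q(x) log₂(Q(x)/P(x))

Computing term by term:
  Q(1)·log₂(Q(1)/P(1)) = (1/2)·log₂((1/2)/(1/4)) = 0.50000
  Q(2)·log₂(Q(2)/P(2)) = (7/36)·log₂((7/36)/(1/4)) = -0.07050
  Q(3)·log₂(Q(3)/P(3)) = (1/36)·log₂((1/36)/(1/4)) = -0.08805
  Q(4)·log₂(Q(4)/P(4)) = (5/18)·log₂((5/18)/(1/4)) = 0.04222

D_KL(Q||P) = 0.50000 - 0.07050 - 0.08805 + 0.04222 = 0.38367 ≈ 0.3837 bits

These are NOT equal (difference: 0.2114 bits). KL divergence is asymmetric: D_KL(P||Q) ≠ D_KL(Q||P) in general.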